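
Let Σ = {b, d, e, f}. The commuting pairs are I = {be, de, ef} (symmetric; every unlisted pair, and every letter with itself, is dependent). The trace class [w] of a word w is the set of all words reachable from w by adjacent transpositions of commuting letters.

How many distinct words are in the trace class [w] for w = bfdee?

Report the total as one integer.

10

drop 0:b onto floor
drop 1:f onto {0:b}
drop 2:d onto {1:f}
drop 3:e onto floor
drop 4:e onto {3:e}
ground layer = {0:b, 3:e}
drop-orders for the pieces not yet dropped (sum over which currently-grounded one goes next):
  1 to go: {2} 1  {4} 1
  2 to go: {1,2} 1  {2,4} 2  {3,4} 1
  3 to go: {0,1,2} 1  {1,2,4} 3  {2,3,4} 3
  if 0:b drops first: 6 orders
  if 3:e drops first: 4 orders
heap linearizations: 10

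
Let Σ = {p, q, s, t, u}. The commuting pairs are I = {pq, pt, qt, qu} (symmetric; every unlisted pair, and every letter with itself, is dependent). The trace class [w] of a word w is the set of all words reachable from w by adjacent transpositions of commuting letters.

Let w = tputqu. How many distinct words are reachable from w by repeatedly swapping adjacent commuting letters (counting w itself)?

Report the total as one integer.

piece 0:t — minimal
piece 1:p — minimal
piece 2:u rests on {0:t, 1:p}
piece 3:t rests on {2:u}
piece 4:q — minimal
piece 5:u rests on {3:t}
minimal pieces: {0:t, 1:p, 4:q}
ways to finish when only these pieces remain (= sum over removing one remaining piece with nothing left below it):
  1 left: {4}→1  {5}→1
  2 left: {3,5}→1  {4,5}→2
  3 left: {2,3,5}→1  {3,4,5}→3
  4 left: {0,2,3,5}→1  {1,2,3,5}→1  {2,3,4,5}→4
  placing 0:t first → 5 extensions
  placing 1:p first → 5 extensions
  placing 4:q first → 2 extensions
total linear extensions = 12

12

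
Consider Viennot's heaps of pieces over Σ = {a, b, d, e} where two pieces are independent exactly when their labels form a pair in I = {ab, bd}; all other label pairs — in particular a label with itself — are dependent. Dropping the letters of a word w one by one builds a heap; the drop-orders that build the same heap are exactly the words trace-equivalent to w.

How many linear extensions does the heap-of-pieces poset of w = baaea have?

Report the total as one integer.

3

#0=b has no predecessor
#1=a has no predecessor
#2=a depends on [1:a]
#3=e depends on [0:b, 2:a]
#4=a depends on [3:e]
sources: [0:b, 1:a]
N(rest) = Σ N(rest − s) over sources s of rest; N(one piece) = 1:
  size 1 → [4]=1
  size 2 → [3,4]=1
  size 3 → [0,3,4]=1  [2,3,4]=1
  first=0(b) contributes 1
  first=1(a) contributes 2
|[w]| = 3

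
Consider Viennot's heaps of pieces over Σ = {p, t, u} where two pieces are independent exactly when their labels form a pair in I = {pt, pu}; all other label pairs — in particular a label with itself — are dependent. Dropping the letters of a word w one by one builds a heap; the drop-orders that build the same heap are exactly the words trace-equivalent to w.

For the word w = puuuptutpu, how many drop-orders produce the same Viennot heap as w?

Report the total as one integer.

120

drop 0:p onto floor
drop 1:u onto floor
drop 2:u onto {1:u}
drop 3:u onto {2:u}
drop 4:p onto {0:p}
drop 5:t onto {3:u}
drop 6:u onto {5:t}
drop 7:t onto {6:u}
drop 8:p onto {4:p}
drop 9:u onto {7:t}
ground layer = {0:p, 1:u}
drop-orders for the pieces not yet dropped (sum over which currently-grounded one goes next):
  1 to go: {8} 1  {9} 1
  2 to go: {4,8} 1  {7,9} 1  {8,9} 2
  3 to go: {0,4,8} 1  {4,8,9} 3  {6,7,9} 1  {7,8,9} 3
  4 to go: {0,4,8,9} 4  {4,7,8,9} 6  {5,6,7,9} 1  {6,7,8,9} 4
  5 to go: {0,4,7,8,9} 10  {3,5,6,7,9} 1  {4,6,7,8,9} 10  {5,6,7,8,9} 5
  6 to go: {0,4,6,7,8,9} 20  {2,3,5,6,7,9} 1  {3,5,6,7,8,9} 6  {4,5,6,7,8,9} 15
  7 to go: {0,4,5,6,7,8,9} 35  {1,2,3,5,6,7,9} 1  {2,3,5,6,7,8,9} 7  {3,4,5,6,7,8,9} 21
  8 to go: {0,3,4,5,6,7,8,9} 56  {1,2,3,5,6,7,8,9} 8  {2,3,4,5,6,7,8,9} 28
  if 0:p drops first: 36 orders
  if 1:u drops first: 84 orders
heap linearizations: 120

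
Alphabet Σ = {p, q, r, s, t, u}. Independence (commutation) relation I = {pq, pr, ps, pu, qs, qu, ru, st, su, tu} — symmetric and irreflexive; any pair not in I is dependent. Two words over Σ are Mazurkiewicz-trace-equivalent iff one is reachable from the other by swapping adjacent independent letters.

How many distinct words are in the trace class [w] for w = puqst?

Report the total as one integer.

#0=p has no predecessor
#1=u has no predecessor
#2=q has no predecessor
#3=s has no predecessor
#4=t depends on [0:p, 2:q]
sources: [0:p, 1:u, 2:q, 3:s]
N(rest) = Σ N(rest − s) over sources s of rest; N(one piece) = 1:
  size 1 → [1]=1  [3]=1  [4]=1
  size 2 → [0,4]=1  [1,3]=2  [1,4]=2  [2,4]=1  [3,4]=2
  size 3 → [0,1,4]=3  [0,2,4]=2  [0,3,4]=3  [1,2,4]=3  [1,3,4]=6  [2,3,4]=3
  first=0(p) contributes 12
  first=1(u) contributes 8
  first=2(q) contributes 12
  first=3(s) contributes 8
|[w]| = 40

40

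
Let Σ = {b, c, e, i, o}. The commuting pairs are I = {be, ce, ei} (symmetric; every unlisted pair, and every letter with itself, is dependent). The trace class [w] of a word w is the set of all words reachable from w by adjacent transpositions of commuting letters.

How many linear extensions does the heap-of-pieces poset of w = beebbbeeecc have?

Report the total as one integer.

drop 0:b onto floor
drop 1:e onto floor
drop 2:e onto {1:e}
drop 3:b onto {0:b}
drop 4:b onto {3:b}
drop 5:b onto {4:b}
drop 6:e onto {2:e}
drop 7:e onto {6:e}
drop 8:e onto {7:e}
drop 9:c onto {5:b}
drop 10:c onto {9:c}
ground layer = {0:b, 1:e}
drop-orders for the pieces not yet dropped (sum over which currently-grounded one goes next):
  1 to go: {8} 1  {10} 1
  2 to go: {7,8} 1  {8,10} 2  {9,10} 1
  3 to go: {5,9,10} 1  {6,7,8} 1  {7,8,10} 3  {8,9,10} 3
  4 to go: {2,6,7,8} 1  {4,5,9,10} 1  {5,8,9,10} 4  {6,7,8,10} 4  {7,8,9,10} 6
  5 to go: {1,2,6,7,8} 1  {2,6,7,8,10} 5  {3,4,5,9,10} 1  {4,5,8,9,10} 5  {5,7,8,9,10} 10  {6,7,8,9,10} 10
  6 to go: {0,3,4,5,9,10} 1  {1,2,6,7,8,10} 6  {2,6,7,8,9,10} 15  {3,4,5,8,9,10} 6  {4,5,7,8,9,10} 15  {5,6,7,8,9,10} 20
  7 to go: {0,3,4,5,8,9,10} 7  {1,2,6,7,8,9,10} 21  {2,5,6,7,8,9,10} 35  {3,4,5,7,8,9,10} 21  {4,5,6,7,8,9,10} 35
  8 to go: {0,3,4,5,7,8,9,10} 28  {1,2,5,6,7,8,9,10} 56  {2,4,5,6,7,8,9,10} 70  {3,4,5,6,7,8,9,10} 56
  9 to go: {0,3,4,5,6,7,8,9,10} 84  {1,2,4,5,6,7,8,9,10} 126  {2,3,4,5,6,7,8,9,10} 126
  if 0:b drops first: 252 orders
  if 1:e drops first: 210 orders
heap linearizations: 462

462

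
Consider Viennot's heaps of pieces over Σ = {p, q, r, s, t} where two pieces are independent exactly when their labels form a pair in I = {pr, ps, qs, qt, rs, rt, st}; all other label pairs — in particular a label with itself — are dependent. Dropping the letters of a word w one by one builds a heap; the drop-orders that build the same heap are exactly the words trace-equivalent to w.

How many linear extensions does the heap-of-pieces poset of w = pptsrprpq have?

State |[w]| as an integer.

#0=p has no predecessor
#1=p depends on [0:p]
#2=t depends on [1:p]
#3=s has no predecessor
#4=r has no predecessor
#5=p depends on [2:t]
#6=r depends on [4:r]
#7=p depends on [5:p]
#8=q depends on [6:r, 7:p]
sources: [0:p, 3:s, 4:r]
N(rest) = Σ N(rest − s) over sources s of rest; N(one piece) = 1:
  size 1 → [3]=1  [8]=1
  size 2 → [3,8]=2  [6,8]=1  [7,8]=1
  size 3 → [3,6,8]=3  [3,7,8]=3  [4,6,8]=1  [5,7,8]=1  [6,7,8]=2
  size 4 → [2,5,7,8]=1  [3,4,6,8]=4  [3,5,7,8]=4  [3,6,7,8]=8  [4,6,7,8]=3  [5,6,7,8]=3
  size 5 → [1,2,5,7,8]=1  [2,3,5,7,8]=5  [2,5,6,7,8]=4  [3,4,6,7,8]=15  [3,5,6,7,8]=15  [4,5,6,7,8]=6
  size 6 → [0,1,2,5,7,8]=1  [1,2,3,5,7,8]=6  [1,2,5,6,7,8]=5  [2,3,5,6,7,8]=24  [2,4,5,6,7,8]=10  [3,4,5,6,7,8]=36
  size 7 → [0,1,2,3,5,7,8]=7  [0,1,2,5,6,7,8]=6  [1,2,3,5,6,7,8]=35  [1,2,4,5,6,7,8]=15  [2,3,4,5,6,7,8]=70
  first=0(p) contributes 120
  first=3(s) contributes 21
  first=4(r) contributes 48
|[w]| = 189

189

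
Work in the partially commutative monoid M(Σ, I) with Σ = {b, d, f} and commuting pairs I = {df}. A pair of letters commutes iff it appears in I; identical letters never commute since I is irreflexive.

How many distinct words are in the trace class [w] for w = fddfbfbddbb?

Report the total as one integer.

6

piece 0:f — minimal
piece 1:d — minimal
piece 2:d rests on {1:d}
piece 3:f rests on {0:f}
piece 4:b rests on {2:d, 3:f}
piece 5:f rests on {4:b}
piece 6:b rests on {5:f}
piece 7:d rests on {6:b}
piece 8:d rests on {7:d}
piece 9:b rests on {8:d}
piece 10:b rests on {9:b}
minimal pieces: {0:f, 1:d}
ways to finish when only these pieces remain (= sum over removing one remaining piece with nothing left below it):
  1 left: {10}→1
  2 left: {9,10}→1
  3 left: {8,9,10}→1
  4 left: {7,8,9,10}→1
  5 left: {6,7,8,9,10}→1
  6 left: {5,6,7,8,9,10}→1
  7 left: {4,5,6,7,8,9,10}→1
  8 left: {2,4,5,6,7,8,9,10}→1  {3,4,5,6,7,8,9,10}→1
  9 left: {0,3,4,5,6,7,8,9,10}→1  {1,2,4,5,6,7,8,9,10}→1  {2,3,4,5,6,7,8,9,10}→2
  placing 0:f first → 3 extensions
  placing 1:d first → 3 extensions
total linear extensions = 6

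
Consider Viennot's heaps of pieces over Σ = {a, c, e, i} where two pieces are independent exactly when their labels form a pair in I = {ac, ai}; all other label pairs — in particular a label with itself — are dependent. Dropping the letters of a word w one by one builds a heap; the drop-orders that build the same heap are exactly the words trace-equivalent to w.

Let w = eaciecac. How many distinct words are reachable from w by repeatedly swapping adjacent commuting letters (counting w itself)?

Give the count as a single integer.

9

#0=e has no predecessor
#1=a depends on [0:e]
#2=c depends on [0:e]
#3=i depends on [2:c]
#4=e depends on [1:a, 3:i]
#5=c depends on [4:e]
#6=a depends on [4:e]
#7=c depends on [5:c]
sources: [0:e]
N(rest) = Σ N(rest − s) over sources s of rest; N(one piece) = 1:
  size 1 → [6]=1  [7]=1
  size 2 → [5,7]=1  [6,7]=2
  size 3 → [5,6,7]=3
  size 4 → [4,5,6,7]=3
  size 5 → [1,4,5,6,7]=3  [3,4,5,6,7]=3
  size 6 → [1,3,4,5,6,7]=6  [2,3,4,5,6,7]=3
  first=0(e) contributes 9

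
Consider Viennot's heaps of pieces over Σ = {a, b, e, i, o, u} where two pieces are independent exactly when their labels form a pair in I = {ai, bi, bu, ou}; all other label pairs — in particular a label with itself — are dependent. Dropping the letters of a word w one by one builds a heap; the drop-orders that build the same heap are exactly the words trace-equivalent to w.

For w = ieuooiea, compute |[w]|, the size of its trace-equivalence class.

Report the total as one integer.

3

#0=i has no predecessor
#1=e depends on [0:i]
#2=u depends on [1:e]
#3=o depends on [1:e]
#4=o depends on [3:o]
#5=i depends on [2:u, 4:o]
#6=e depends on [5:i]
#7=a depends on [6:e]
sources: [0:i]
N(rest) = Σ N(rest − s) over sources s of rest; N(one piece) = 1:
  size 1 → [7]=1
  size 2 → [6,7]=1
  size 3 → [5,6,7]=1
  size 4 → [2,5,6,7]=1  [4,5,6,7]=1
  size 5 → [2,4,5,6,7]=2  [3,4,5,6,7]=1
  size 6 → [2,3,4,5,6,7]=3
  first=0(i) contributes 3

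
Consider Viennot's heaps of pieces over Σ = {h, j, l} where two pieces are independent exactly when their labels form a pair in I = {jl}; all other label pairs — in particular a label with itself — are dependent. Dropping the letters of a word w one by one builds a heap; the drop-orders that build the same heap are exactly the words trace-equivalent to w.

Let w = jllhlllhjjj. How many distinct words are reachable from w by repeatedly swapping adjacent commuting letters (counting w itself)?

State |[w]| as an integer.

3

0(j) covers ∅
1(l) covers ∅
2(l) covers 1:l
3(h) covers 0:j, 2:l
4(l) covers 3:h
5(l) covers 4:l
6(l) covers 5:l
7(h) covers 6:l
8(j) covers 7:h
9(j) covers 8:j
10(j) covers 9:j
floor of heap: 0:j, 1:l
completions by unplaced set U, small U first (add the entries for U minus each lowest piece of U):
  |U|=1: {10}:1
  |U|=2: {9,10}:1
  |U|=3: {8,9,10}:1
  |U|=4: {7,8,9,10}:1
  |U|=5: {6,7,8,9,10}:1
  |U|=6: {5,6,7,8,9,10}:1
  |U|=7: {4,5,6,7,8,9,10}:1
  |U|=8: {3,4,5,6,7,8,9,10}:1
  |U|=9: {0,3,4,5,6,7,8,9,10}:1  {2,3,4,5,6,7,8,9,10}:1
  start at 0(j): 1
  start at 1(l): 2
sum over floor = 3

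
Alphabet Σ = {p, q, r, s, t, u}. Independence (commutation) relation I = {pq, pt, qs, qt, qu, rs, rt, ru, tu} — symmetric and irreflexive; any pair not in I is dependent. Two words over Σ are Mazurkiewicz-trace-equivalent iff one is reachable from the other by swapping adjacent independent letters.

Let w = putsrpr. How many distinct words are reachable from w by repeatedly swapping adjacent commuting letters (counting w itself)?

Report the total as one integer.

11

piece 0:p — minimal
piece 1:u rests on {0:p}
piece 2:t — minimal
piece 3:s rests on {1:u, 2:t}
piece 4:r rests on {0:p}
piece 5:p rests on {3:s, 4:r}
piece 6:r rests on {5:p}
minimal pieces: {0:p, 2:t}
ways to finish when only these pieces remain (= sum over removing one remaining piece with nothing left below it):
  1 left: {6}→1
  2 left: {5,6}→1
  3 left: {3,5,6}→1  {4,5,6}→1
  4 left: {1,3,5,6}→1  {2,3,5,6}→1  {3,4,5,6}→2
  5 left: {1,2,3,5,6}→2  {1,3,4,5,6}→3  {2,3,4,5,6}→3
  placing 0:p first → 8 extensions
  placing 2:t first → 3 extensions
total linear extensions = 11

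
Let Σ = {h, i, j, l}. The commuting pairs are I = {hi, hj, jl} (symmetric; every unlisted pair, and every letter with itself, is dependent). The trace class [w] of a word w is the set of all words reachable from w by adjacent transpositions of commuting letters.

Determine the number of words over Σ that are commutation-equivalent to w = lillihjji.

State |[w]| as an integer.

#0=l has no predecessor
#1=i depends on [0:l]
#2=l depends on [1:i]
#3=l depends on [2:l]
#4=i depends on [3:l]
#5=h depends on [3:l]
#6=j depends on [4:i]
#7=j depends on [6:j]
#8=i depends on [7:j]
sources: [0:l]
N(rest) = Σ N(rest − s) over sources s of rest; N(one piece) = 1:
  size 1 → [5]=1  [8]=1
  size 2 → [5,8]=2  [7,8]=1
  size 3 → [5,7,8]=3  [6,7,8]=1
  size 4 → [4,6,7,8]=1  [5,6,7,8]=4
  size 5 → [4,5,6,7,8]=5
  size 6 → [3,4,5,6,7,8]=5
  size 7 → [2,3,4,5,6,7,8]=5
  first=0(l) contributes 5

5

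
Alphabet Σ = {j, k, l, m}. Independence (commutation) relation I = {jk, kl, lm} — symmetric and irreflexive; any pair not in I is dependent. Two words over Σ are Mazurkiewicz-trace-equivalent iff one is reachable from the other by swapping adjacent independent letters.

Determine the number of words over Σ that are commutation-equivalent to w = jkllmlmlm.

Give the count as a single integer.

0(j) covers ∅
1(k) covers ∅
2(l) covers 0:j
3(l) covers 2:l
4(m) covers 0:j, 1:k
5(l) covers 3:l
6(m) covers 4:m
7(l) covers 5:l
8(m) covers 6:m
floor of heap: 0:j, 1:k
completions by unplaced set U, small U first (add the entries for U minus each lowest piece of U):
  |U|=1: {7}:1  {8}:1
  |U|=2: {5,7}:1  {6,8}:1  {7,8}:2
  |U|=3: {3,5,7}:1  {4,6,8}:1  {5,7,8}:3  {6,7,8}:3
  |U|=4: {1,4,6,8}:1  {2,3,5,7}:1  {3,5,7,8}:4  {4,6,7,8}:4  {5,6,7,8}:6
  |U|=5: {1,4,6,7,8}:5  {2,3,5,7,8}:5  {3,5,6,7,8}:10  {4,5,6,7,8}:10
  |U|=6: {1,4,5,6,7,8}:15  {2,3,5,6,7,8}:15  {3,4,5,6,7,8}:20
  |U|=7: {1,3,4,5,6,7,8}:35  {2,3,4,5,6,7,8}:35
  start at 0(j): 70
  start at 1(k): 35
sum over floor = 105

105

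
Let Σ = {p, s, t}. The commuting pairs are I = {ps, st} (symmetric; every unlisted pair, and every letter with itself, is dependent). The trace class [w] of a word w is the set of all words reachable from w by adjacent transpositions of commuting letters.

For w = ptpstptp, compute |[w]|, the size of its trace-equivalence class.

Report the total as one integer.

0(p) covers ∅
1(t) covers 0:p
2(p) covers 1:t
3(s) covers ∅
4(t) covers 2:p
5(p) covers 4:t
6(t) covers 5:p
7(p) covers 6:t
floor of heap: 0:p, 3:s
completions by unplaced set U, small U first (add the entries for U minus each lowest piece of U):
  |U|=1: {3}:1  {7}:1
  |U|=2: {3,7}:2  {6,7}:1
  |U|=3: {3,6,7}:3  {5,6,7}:1
  |U|=4: {3,5,6,7}:4  {4,5,6,7}:1
  |U|=5: {2,4,5,6,7}:1  {3,4,5,6,7}:5
  |U|=6: {1,2,4,5,6,7}:1  {2,3,4,5,6,7}:6
  start at 0(p): 7
  start at 3(s): 1
sum over floor = 8

8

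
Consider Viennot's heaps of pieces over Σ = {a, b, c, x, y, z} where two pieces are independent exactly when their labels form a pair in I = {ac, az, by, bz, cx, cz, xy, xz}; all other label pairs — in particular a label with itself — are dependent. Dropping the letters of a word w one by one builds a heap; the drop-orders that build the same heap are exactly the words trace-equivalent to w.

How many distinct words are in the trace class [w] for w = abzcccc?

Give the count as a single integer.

#0=a has no predecessor
#1=b depends on [0:a]
#2=z has no predecessor
#3=c depends on [1:b]
#4=c depends on [3:c]
#5=c depends on [4:c]
#6=c depends on [5:c]
sources: [0:a, 2:z]
N(rest) = Σ N(rest − s) over sources s of rest; N(one piece) = 1:
  size 1 → [2]=1  [6]=1
  size 2 → [2,6]=2  [5,6]=1
  size 3 → [2,5,6]=3  [4,5,6]=1
  size 4 → [2,4,5,6]=4  [3,4,5,6]=1
  size 5 → [1,3,4,5,6]=1  [2,3,4,5,6]=5
  first=0(a) contributes 6
  first=2(z) contributes 1
|[w]| = 7

7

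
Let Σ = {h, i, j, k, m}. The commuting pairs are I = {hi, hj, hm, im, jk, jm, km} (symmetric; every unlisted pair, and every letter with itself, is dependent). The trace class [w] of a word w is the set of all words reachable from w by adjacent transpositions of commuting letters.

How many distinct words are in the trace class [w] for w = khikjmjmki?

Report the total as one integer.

720

0(k) covers ∅
1(h) covers 0:k
2(i) covers 0:k
3(k) covers 1:h, 2:i
4(j) covers 2:i
5(m) covers ∅
6(j) covers 4:j
7(m) covers 5:m
8(k) covers 3:k
9(i) covers 6:j, 8:k
floor of heap: 0:k, 5:m
completions by unplaced set U, small U first (add the entries for U minus each lowest piece of U):
  |U|=1: {7}:1  {9}:1
  |U|=2: {5,7}:1  {6,9}:1  {7,9}:2  {8,9}:1
  |U|=3: {3,8,9}:1  {4,6,9}:1  {5,7,9}:3  {6,7,9}:3  {6,8,9}:2  {7,8,9}:3
  |U|=4: {1,3,8,9}:1  {3,6,8,9}:3  {3,7,8,9}:4  {4,6,7,9}:4  {4,6,8,9}:3  {5,6,7,9}:6  {5,7,8,9}:6  {6,7,8,9}:8
  |U|=5: {1,3,6,8,9}:4  {1,3,7,8,9}:5  {3,4,6,8,9}:6  {3,5,7,8,9}:10  {3,6,7,8,9}:15  {4,5,6,7,9}:10  {4,6,7,8,9}:15  {5,6,7,8,9}:20
  |U|=6: {1,3,4,6,8,9}:10  {1,3,5,7,8,9}:15  {1,3,6,7,8,9}:24  {2,3,4,6,8,9}:6  {3,4,6,7,8,9}:36  {3,5,6,7,8,9}:45  {4,5,6,7,8,9}:45
  |U|=7: {1,2,3,4,6,8,9}:16  {1,3,4,6,7,8,9}:70  {1,3,5,6,7,8,9}:84  {2,3,4,6,7,8,9}:42  {3,4,5,6,7,8,9}:126
  |U|=8: {0,1,2,3,4,6,8,9}:16  {1,2,3,4,6,7,8,9}:128  {1,3,4,5,6,7,8,9}:280  {2,3,4,5,6,7,8,9}:168
  start at 0(k): 576
  start at 5(m): 144
sum over floor = 720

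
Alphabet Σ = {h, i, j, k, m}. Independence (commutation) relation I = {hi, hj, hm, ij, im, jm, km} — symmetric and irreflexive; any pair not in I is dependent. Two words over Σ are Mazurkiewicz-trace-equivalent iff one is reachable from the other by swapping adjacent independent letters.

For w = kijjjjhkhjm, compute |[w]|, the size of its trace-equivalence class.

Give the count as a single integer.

660

piece 0:k — minimal
piece 1:i rests on {0:k}
piece 2:j rests on {0:k}
piece 3:j rests on {2:j}
piece 4:j rests on {3:j}
piece 5:j rests on {4:j}
piece 6:h rests on {0:k}
piece 7:k rests on {1:i, 5:j, 6:h}
piece 8:h rests on {7:k}
piece 9:j rests on {7:k}
piece 10:m — minimal
minimal pieces: {0:k, 10:m}
ways to finish when only these pieces remain (= sum over removing one remaining piece with nothing left below it):
  1 left: {8}→1  {9}→1  {10}→1
  2 left: {8,9}→2  {8,10}→2  {9,10}→2
  3 left: {7,8,9}→2  {8,9,10}→6
  4 left: {1,7,8,9}→2  {5,7,8,9}→2  {6,7,8,9}→2  {7,8,9,10}→8
  5 left: {1,5,7,8,9}→4  {1,6,7,8,9}→4  {1,7,8,9,10}→10  {4,5,7,8,9}→2  {5,6,7,8,9}→4  {5,7,8,9,10}→10  {6,7,8,9,10}→10
  6 left: {1,4,5,7,8,9}→6  {1,5,6,7,8,9}→12  {1,5,7,8,9,10}→24  {1,6,7,8,9,10}→24  {3,4,5,7,8,9}→2  {4,5,6,7,8,9}→6  {4,5,7,8,9,10}→12  {5,6,7,8,9,10}→24
  7 left: {1,3,4,5,7,8,9}→8  {1,4,5,6,7,8,9}→24  {1,4,5,7,8,9,10}→42  {1,5,6,7,8,9,10}→84  {2,3,4,5,7,8,9}→2  {3,4,5,6,7,8,9}→8  {3,4,5,7,8,9,10}→14  {4,5,6,7,8,9,10}→42
  8 left: {1,2,3,4,5,7,8,9}→10  {1,3,4,5,6,7,8,9}→40  {1,3,4,5,7,8,9,10}→64  {1,4,5,6,7,8,9,10}→192  {2,3,4,5,6,7,8,9}→10  {2,3,4,5,7,8,9,10}→16  {3,4,5,6,7,8,9,10}→64
  9 left: {1,2,3,4,5,6,7,8,9}→60  {1,2,3,4,5,7,8,9,10}→90  {1,3,4,5,6,7,8,9,10}→360  {2,3,4,5,6,7,8,9,10}→90
  placing 0:k first → 600 extensions
  placing 10:m first → 60 extensions
total linear extensions = 660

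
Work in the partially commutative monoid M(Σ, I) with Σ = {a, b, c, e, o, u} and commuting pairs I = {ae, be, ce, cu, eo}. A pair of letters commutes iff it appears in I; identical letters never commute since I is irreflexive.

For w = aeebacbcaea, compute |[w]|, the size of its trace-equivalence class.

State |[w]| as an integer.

165

drop 0:a onto floor
drop 1:e onto floor
drop 2:e onto {1:e}
drop 3:b onto {0:a}
drop 4:a onto {3:b}
drop 5:c onto {4:a}
drop 6:b onto {5:c}
drop 7:c onto {6:b}
drop 8:a onto {7:c}
drop 9:e onto {2:e}
drop 10:a onto {8:a}
ground layer = {0:a, 1:e}
drop-orders for the pieces not yet dropped (sum over which currently-grounded one goes next):
  1 to go: {9} 1  {10} 1
  2 to go: {2,9} 1  {8,10} 1  {9,10} 2
  3 to go: {1,2,9} 1  {2,9,10} 3  {7,8,10} 1  {8,9,10} 3
  4 to go: {1,2,9,10} 4  {2,8,9,10} 6  {6,7,8,10} 1  {7,8,9,10} 4
  5 to go: {1,2,8,9,10} 10  {2,7,8,9,10} 10  {5,6,7,8,10} 1  {6,7,8,9,10} 5
  6 to go: {1,2,7,8,9,10} 20  {2,6,7,8,9,10} 15  {4,5,6,7,8,10} 1  {5,6,7,8,9,10} 6
  7 to go: {1,2,6,7,8,9,10} 35  {2,5,6,7,8,9,10} 21  {3,4,5,6,7,8,10} 1  {4,5,6,7,8,9,10} 7
  8 to go: {0,3,4,5,6,7,8,10} 1  {1,2,5,6,7,8,9,10} 56  {2,4,5,6,7,8,9,10} 28  {3,4,5,6,7,8,9,10} 8
  9 to go: {0,3,4,5,6,7,8,9,10} 9  {1,2,4,5,6,7,8,9,10} 84  {2,3,4,5,6,7,8,9,10} 36
  if 0:a drops first: 120 orders
  if 1:e drops first: 45 orders
heap linearizations: 165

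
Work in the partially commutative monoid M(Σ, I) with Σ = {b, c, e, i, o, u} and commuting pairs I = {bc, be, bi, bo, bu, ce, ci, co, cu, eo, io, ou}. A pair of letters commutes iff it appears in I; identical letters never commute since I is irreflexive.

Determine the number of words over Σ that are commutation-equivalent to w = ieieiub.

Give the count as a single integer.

7

piece 0:i — minimal
piece 1:e rests on {0:i}
piece 2:i rests on {1:e}
piece 3:e rests on {2:i}
piece 4:i rests on {3:e}
piece 5:u rests on {4:i}
piece 6:b — minimal
minimal pieces: {0:i, 6:b}
ways to finish when only these pieces remain (= sum over removing one remaining piece with nothing left below it):
  1 left: {5}→1  {6}→1
  2 left: {4,5}→1  {5,6}→2
  3 left: {3,4,5}→1  {4,5,6}→3
  4 left: {2,3,4,5}→1  {3,4,5,6}→4
  5 left: {1,2,3,4,5}→1  {2,3,4,5,6}→5
  placing 0:i first → 6 extensions
  placing 6:b first → 1 extensions
total linear extensions = 7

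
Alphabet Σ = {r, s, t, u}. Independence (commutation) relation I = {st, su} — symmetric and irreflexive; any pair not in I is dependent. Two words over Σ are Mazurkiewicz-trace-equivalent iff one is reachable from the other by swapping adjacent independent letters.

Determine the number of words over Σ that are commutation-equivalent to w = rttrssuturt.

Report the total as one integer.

10

piece 0:r — minimal
piece 1:t rests on {0:r}
piece 2:t rests on {1:t}
piece 3:r rests on {2:t}
piece 4:s rests on {3:r}
piece 5:s rests on {4:s}
piece 6:u rests on {3:r}
piece 7:t rests on {6:u}
piece 8:u rests on {7:t}
piece 9:r rests on {5:s, 8:u}
piece 10:t rests on {9:r}
minimal pieces: {0:r}
ways to finish when only these pieces remain (= sum over removing one remaining piece with nothing left below it):
  1 left: {10}→1
  2 left: {9,10}→1
  3 left: {5,9,10}→1  {8,9,10}→1
  4 left: {4,5,9,10}→1  {5,8,9,10}→2  {7,8,9,10}→1
  5 left: {4,5,8,9,10}→3  {5,7,8,9,10}→3  {6,7,8,9,10}→1
  6 left: {4,5,7,8,9,10}→6  {5,6,7,8,9,10}→4
  7 left: {4,5,6,7,8,9,10}→10
  8 left: {3,4,5,6,7,8,9,10}→10
  9 left: {2,3,4,5,6,7,8,9,10}→10
  placing 0:r first → 10 extensions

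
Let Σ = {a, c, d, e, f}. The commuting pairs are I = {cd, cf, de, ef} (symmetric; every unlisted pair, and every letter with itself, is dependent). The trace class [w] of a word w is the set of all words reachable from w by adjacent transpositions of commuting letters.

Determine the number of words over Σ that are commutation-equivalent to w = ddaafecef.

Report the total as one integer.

10

piece 0:d — minimal
piece 1:d rests on {0:d}
piece 2:a rests on {1:d}
piece 3:a rests on {2:a}
piece 4:f rests on {3:a}
piece 5:e rests on {3:a}
piece 6:c rests on {5:e}
piece 7:e rests on {6:c}
piece 8:f rests on {4:f}
minimal pieces: {0:d}
ways to finish when only these pieces remain (= sum over removing one remaining piece with nothing left below it):
  1 left: {7}→1  {8}→1
  2 left: {4,8}→1  {6,7}→1  {7,8}→2
  3 left: {4,7,8}→3  {5,6,7}→1  {6,7,8}→3
  4 left: {4,6,7,8}→6  {5,6,7,8}→4
  5 left: {4,5,6,7,8}→10
  6 left: {3,4,5,6,7,8}→10
  7 left: {2,3,4,5,6,7,8}→10
  placing 0:d first → 10 extensions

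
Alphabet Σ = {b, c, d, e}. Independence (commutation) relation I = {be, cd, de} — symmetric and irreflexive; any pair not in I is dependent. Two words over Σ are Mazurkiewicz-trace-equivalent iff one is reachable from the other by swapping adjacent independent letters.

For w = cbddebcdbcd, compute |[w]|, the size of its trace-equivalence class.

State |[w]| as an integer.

0(c) covers ∅
1(b) covers 0:c
2(d) covers 1:b
3(d) covers 2:d
4(e) covers 0:c
5(b) covers 3:d
6(c) covers 4:e, 5:b
7(d) covers 5:b
8(b) covers 6:c, 7:d
9(c) covers 8:b
10(d) covers 8:b
floor of heap: 0:c
completions by unplaced set U, small U first (add the entries for U minus each lowest piece of U):
  |U|=1: {9}:1  {10}:1
  |U|=2: {9,10}:2
  |U|=3: {8,9,10}:2
  |U|=4: {6,8,9,10}:2  {7,8,9,10}:2
  |U|=5: {4,6,8,9,10}:2  {6,7,8,9,10}:4
  |U|=6: {4,6,7,8,9,10}:6  {5,6,7,8,9,10}:4
  |U|=7: {3,5,6,7,8,9,10}:4  {4,5,6,7,8,9,10}:10
  |U|=8: {2,3,5,6,7,8,9,10}:4  {3,4,5,6,7,8,9,10}:14
  |U|=9: {1,2,3,5,6,7,8,9,10}:4  {2,3,4,5,6,7,8,9,10}:18
  start at 0(c): 22

22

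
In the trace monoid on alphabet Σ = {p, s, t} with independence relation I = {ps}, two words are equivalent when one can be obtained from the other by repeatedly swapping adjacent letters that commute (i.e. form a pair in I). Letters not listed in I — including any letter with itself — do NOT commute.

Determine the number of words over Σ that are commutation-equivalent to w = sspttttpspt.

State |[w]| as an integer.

0(s) covers ∅
1(s) covers 0:s
2(p) covers ∅
3(t) covers 1:s, 2:p
4(t) covers 3:t
5(t) covers 4:t
6(t) covers 5:t
7(p) covers 6:t
8(s) covers 6:t
9(p) covers 7:p
10(t) covers 8:s, 9:p
floor of heap: 0:s, 2:p
completions by unplaced set U, small U first (add the entries for U minus each lowest piece of U):
  |U|=1: {10}:1
  |U|=2: {8,10}:1  {9,10}:1
  |U|=3: {7,9,10}:1  {8,9,10}:2
  |U|=4: {7,8,9,10}:3
  |U|=5: {6,7,8,9,10}:3
  |U|=6: {5,6,7,8,9,10}:3
  |U|=7: {4,5,6,7,8,9,10}:3
  |U|=8: {3,4,5,6,7,8,9,10}:3
  |U|=9: {1,3,4,5,6,7,8,9,10}:3  {2,3,4,5,6,7,8,9,10}:3
  start at 0(s): 6
  start at 2(p): 3
sum over floor = 9

9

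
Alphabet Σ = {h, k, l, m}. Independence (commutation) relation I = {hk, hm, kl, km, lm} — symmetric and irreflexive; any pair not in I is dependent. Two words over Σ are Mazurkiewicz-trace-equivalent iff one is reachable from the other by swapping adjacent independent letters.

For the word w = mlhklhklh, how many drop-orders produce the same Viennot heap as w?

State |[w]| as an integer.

252

drop 0:m onto floor
drop 1:l onto floor
drop 2:h onto {1:l}
drop 3:k onto floor
drop 4:l onto {2:h}
drop 5:h onto {4:l}
drop 6:k onto {3:k}
drop 7:l onto {5:h}
drop 8:h onto {7:l}
ground layer = {0:m, 1:l, 3:k}
drop-orders for the pieces not yet dropped (sum over which currently-grounded one goes next):
  1 to go: {0} 1  {6} 1  {8} 1
  2 to go: {0,6} 2  {0,8} 2  {3,6} 1  {6,8} 2  {7,8} 1
  3 to go: {0,3,6} 3  {0,6,8} 6  {0,7,8} 3  {3,6,8} 3  {5,7,8} 1  {6,7,8} 3
  4 to go: {0,3,6,8} 12  {0,5,7,8} 4  {0,6,7,8} 12  {3,6,7,8} 6  {4,5,7,8} 1  {5,6,7,8} 4
  5 to go: {0,3,6,7,8} 30  {0,4,5,7,8} 5  {0,5,6,7,8} 20  {2,4,5,7,8} 1  {3,5,6,7,8} 10  {4,5,6,7,8} 5
  6 to go: {0,2,4,5,7,8} 6  {0,3,5,6,7,8} 60  {0,4,5,6,7,8} 30  {1,2,4,5,7,8} 1  {2,4,5,6,7,8} 6  {3,4,5,6,7,8} 15
  7 to go: {0,1,2,4,5,7,8} 7  {0,2,4,5,6,7,8} 42  {0,3,4,5,6,7,8} 105  {1,2,4,5,6,7,8} 7  {2,3,4,5,6,7,8} 21
  if 0:m drops first: 28 orders
  if 1:l drops first: 168 orders
  if 3:k drops first: 56 orders
heap linearizations: 252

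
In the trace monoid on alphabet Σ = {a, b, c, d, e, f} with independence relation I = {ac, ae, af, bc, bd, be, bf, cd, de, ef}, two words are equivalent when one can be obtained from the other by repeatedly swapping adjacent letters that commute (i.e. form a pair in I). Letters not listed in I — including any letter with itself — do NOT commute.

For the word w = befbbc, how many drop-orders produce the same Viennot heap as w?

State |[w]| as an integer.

0(b) covers ∅
1(e) covers ∅
2(f) covers ∅
3(b) covers 0:b
4(b) covers 3:b
5(c) covers 1:e, 2:f
floor of heap: 0:b, 1:e, 2:f
completions by unplaced set U, small U first (add the entries for U minus each lowest piece of U):
  |U|=1: {4}:1  {5}:1
  |U|=2: {1,5}:1  {2,5}:1  {3,4}:1  {4,5}:2
  |U|=3: {0,3,4}:1  {1,2,5}:2  {1,4,5}:3  {2,4,5}:3  {3,4,5}:3
  |U|=4: {0,3,4,5}:4  {1,2,4,5}:8  {1,3,4,5}:6  {2,3,4,5}:6
  start at 0(b): 20
  start at 1(e): 10
  start at 2(f): 10
sum over floor = 40

40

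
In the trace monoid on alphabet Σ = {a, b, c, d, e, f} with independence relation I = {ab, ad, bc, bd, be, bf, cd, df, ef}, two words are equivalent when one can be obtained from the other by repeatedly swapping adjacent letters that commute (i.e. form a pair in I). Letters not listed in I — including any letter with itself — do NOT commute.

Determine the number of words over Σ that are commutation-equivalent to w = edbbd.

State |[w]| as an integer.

10

piece 0:e — minimal
piece 1:d rests on {0:e}
piece 2:b — minimal
piece 3:b rests on {2:b}
piece 4:d rests on {1:d}
minimal pieces: {0:e, 2:b}
ways to finish when only these pieces remain (= sum over removing one remaining piece with nothing left below it):
  1 left: {3}→1  {4}→1
  2 left: {1,4}→1  {2,3}→1  {3,4}→2
  3 left: {0,1,4}→1  {1,3,4}→3  {2,3,4}→3
  placing 0:e first → 6 extensions
  placing 2:b first → 4 extensions
total linear extensions = 10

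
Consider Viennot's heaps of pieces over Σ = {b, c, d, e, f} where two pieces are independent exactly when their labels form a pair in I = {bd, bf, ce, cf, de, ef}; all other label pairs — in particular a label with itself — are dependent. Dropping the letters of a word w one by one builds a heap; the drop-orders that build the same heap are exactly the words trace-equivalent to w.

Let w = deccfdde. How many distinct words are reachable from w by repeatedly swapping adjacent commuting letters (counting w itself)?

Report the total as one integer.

84

drop 0:d onto floor
drop 1:e onto floor
drop 2:c onto {0:d}
drop 3:c onto {2:c}
drop 4:f onto {0:d}
drop 5:d onto {3:c, 4:f}
drop 6:d onto {5:d}
drop 7:e onto {1:e}
ground layer = {0:d, 1:e}
drop-orders for the pieces not yet dropped (sum over which currently-grounded one goes next):
  1 to go: {6} 1  {7} 1
  2 to go: {1,7} 1  {5,6} 1  {6,7} 2
  3 to go: {1,6,7} 3  {3,5,6} 1  {4,5,6} 1  {5,6,7} 3
  4 to go: {1,5,6,7} 6  {2,3,5,6} 1  {3,4,5,6} 2  {3,5,6,7} 4  {4,5,6,7} 4
  5 to go: {1,3,5,6,7} 10  {1,4,5,6,7} 10  {2,3,4,5,6} 3  {2,3,5,6,7} 5  {3,4,5,6,7} 10
  6 to go: {0,2,3,4,5,6} 3  {1,2,3,5,6,7} 15  {1,3,4,5,6,7} 30  {2,3,4,5,6,7} 18
  if 0:d drops first: 63 orders
  if 1:e drops first: 21 orders
heap linearizations: 84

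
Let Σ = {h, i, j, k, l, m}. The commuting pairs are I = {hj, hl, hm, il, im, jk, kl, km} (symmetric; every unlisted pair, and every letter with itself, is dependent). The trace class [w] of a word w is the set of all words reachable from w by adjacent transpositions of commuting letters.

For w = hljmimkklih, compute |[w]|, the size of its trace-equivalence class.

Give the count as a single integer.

196

piece 0:h — minimal
piece 1:l — minimal
piece 2:j rests on {1:l}
piece 3:m rests on {2:j}
piece 4:i rests on {0:h, 2:j}
piece 5:m rests on {3:m}
piece 6:k rests on {4:i}
piece 7:k rests on {6:k}
piece 8:l rests on {5:m}
piece 9:i rests on {7:k}
piece 10:h rests on {9:i}
minimal pieces: {0:h, 1:l}
ways to finish when only these pieces remain (= sum over removing one remaining piece with nothing left below it):
  1 left: {8}→1  {10}→1
  2 left: {5,8}→1  {8,10}→2  {9,10}→1
  3 left: {3,5,8}→1  {5,8,10}→3  {7,9,10}→1  {8,9,10}→3
  4 left: {3,5,8,10}→4  {5,8,9,10}→6  {6,7,9,10}→1  {7,8,9,10}→4
  5 left: {3,5,8,9,10}→10  {4,6,7,9,10}→1  {5,7,8,9,10}→10  {6,7,8,9,10}→5
  6 left: {0,4,6,7,9,10}→1  {3,5,7,8,9,10}→20  {4,6,7,8,9,10}→6  {5,6,7,8,9,10}→15
  7 left: {0,4,6,7,8,9,10}→7  {3,5,6,7,8,9,10}→35  {4,5,6,7,8,9,10}→21
  8 left: {0,4,5,6,7,8,9,10}→28  {3,4,5,6,7,8,9,10}→56
  9 left: {0,3,4,5,6,7,8,9,10}→84  {2,3,4,5,6,7,8,9,10}→56
  placing 0:h first → 56 extensions
  placing 1:l first → 140 extensions
total linear extensions = 196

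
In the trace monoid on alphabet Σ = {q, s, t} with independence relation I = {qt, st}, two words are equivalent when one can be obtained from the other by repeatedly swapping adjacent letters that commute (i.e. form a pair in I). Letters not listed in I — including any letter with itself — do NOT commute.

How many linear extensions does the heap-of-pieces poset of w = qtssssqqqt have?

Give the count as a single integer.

#0=q has no predecessor
#1=t has no predecessor
#2=s depends on [0:q]
#3=s depends on [2:s]
#4=s depends on [3:s]
#5=s depends on [4:s]
#6=q depends on [5:s]
#7=q depends on [6:q]
#8=q depends on [7:q]
#9=t depends on [1:t]
sources: [0:q, 1:t]
N(rest) = Σ N(rest − s) over sources s of rest; N(one piece) = 1:
  size 1 → [8]=1  [9]=1
  size 2 → [1,9]=1  [7,8]=1  [8,9]=2
  size 3 → [1,8,9]=3  [6,7,8]=1  [7,8,9]=3
  size 4 → [1,7,8,9]=6  [5,6,7,8]=1  [6,7,8,9]=4
  size 5 → [1,6,7,8,9]=10  [4,5,6,7,8]=1  [5,6,7,8,9]=5
  size 6 → [1,5,6,7,8,9]=15  [3,4,5,6,7,8]=1  [4,5,6,7,8,9]=6
  size 7 → [1,4,5,6,7,8,9]=21  [2,3,4,5,6,7,8]=1  [3,4,5,6,7,8,9]=7
  size 8 → [0,2,3,4,5,6,7,8]=1  [1,3,4,5,6,7,8,9]=28  [2,3,4,5,6,7,8,9]=8
  first=0(q) contributes 36
  first=1(t) contributes 9
|[w]| = 45

45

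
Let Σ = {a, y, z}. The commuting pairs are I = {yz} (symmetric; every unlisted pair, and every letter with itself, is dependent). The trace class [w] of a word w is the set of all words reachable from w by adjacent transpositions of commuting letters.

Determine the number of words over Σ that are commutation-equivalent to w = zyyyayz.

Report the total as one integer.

8

#0=z has no predecessor
#1=y has no predecessor
#2=y depends on [1:y]
#3=y depends on [2:y]
#4=a depends on [0:z, 3:y]
#5=y depends on [4:a]
#6=z depends on [4:a]
sources: [0:z, 1:y]
N(rest) = Σ N(rest − s) over sources s of rest; N(one piece) = 1:
  size 1 → [5]=1  [6]=1
  size 2 → [5,6]=2
  size 3 → [4,5,6]=2
  size 4 → [0,4,5,6]=2  [3,4,5,6]=2
  size 5 → [0,3,4,5,6]=4  [2,3,4,5,6]=2
  first=0(z) contributes 2
  first=1(y) contributes 6
|[w]| = 8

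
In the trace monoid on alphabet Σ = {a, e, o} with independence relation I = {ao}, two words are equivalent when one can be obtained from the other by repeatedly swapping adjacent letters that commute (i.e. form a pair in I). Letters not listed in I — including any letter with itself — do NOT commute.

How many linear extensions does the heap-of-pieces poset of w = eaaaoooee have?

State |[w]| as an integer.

drop 0:e onto floor
drop 1:a onto {0:e}
drop 2:a onto {1:a}
drop 3:a onto {2:a}
drop 4:o onto {0:e}
drop 5:o onto {4:o}
drop 6:o onto {5:o}
drop 7:e onto {3:a, 6:o}
drop 8:e onto {7:e}
ground layer = {0:e}
drop-orders for the pieces not yet dropped (sum over which currently-grounded one goes next):
  1 to go: {8} 1
  2 to go: {7,8} 1
  3 to go: {3,7,8} 1  {6,7,8} 1
  4 to go: {2,3,7,8} 1  {3,6,7,8} 2  {5,6,7,8} 1
  5 to go: {1,2,3,7,8} 1  {2,3,6,7,8} 3  {3,5,6,7,8} 3  {4,5,6,7,8} 1
  6 to go: {1,2,3,6,7,8} 4  {2,3,5,6,7,8} 6  {3,4,5,6,7,8} 4
  7 to go: {1,2,3,5,6,7,8} 10  {2,3,4,5,6,7,8} 10
  if 0:e drops first: 20 orders

20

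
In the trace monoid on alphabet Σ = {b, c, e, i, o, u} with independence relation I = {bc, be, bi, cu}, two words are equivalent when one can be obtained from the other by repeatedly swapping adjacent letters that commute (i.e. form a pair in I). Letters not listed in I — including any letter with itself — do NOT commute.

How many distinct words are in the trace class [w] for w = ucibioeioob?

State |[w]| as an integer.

7

#0=u has no predecessor
#1=c has no predecessor
#2=i depends on [0:u, 1:c]
#3=b depends on [0:u]
#4=i depends on [2:i]
#5=o depends on [3:b, 4:i]
#6=e depends on [5:o]
#7=i depends on [6:e]
#8=o depends on [7:i]
#9=o depends on [8:o]
#10=b depends on [9:o]
sources: [0:u, 1:c]
N(rest) = Σ N(rest − s) over sources s of rest; N(one piece) = 1:
  size 1 → [10]=1
  size 2 → [9,10]=1
  size 3 → [8,9,10]=1
  size 4 → [7,8,9,10]=1
  size 5 → [6,7,8,9,10]=1
  size 6 → [5,6,7,8,9,10]=1
  size 7 → [3,5,6,7,8,9,10]=1  [4,5,6,7,8,9,10]=1
  size 8 → [2,4,5,6,7,8,9,10]=1  [3,4,5,6,7,8,9,10]=2
  size 9 → [1,2,4,5,6,7,8,9,10]=1  [2,3,4,5,6,7,8,9,10]=3
  first=0(u) contributes 4
  first=1(c) contributes 3
|[w]| = 7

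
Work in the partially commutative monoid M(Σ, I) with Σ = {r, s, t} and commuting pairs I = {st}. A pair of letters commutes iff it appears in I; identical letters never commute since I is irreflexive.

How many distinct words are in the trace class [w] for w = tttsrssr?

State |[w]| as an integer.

#0=t has no predecessor
#1=t depends on [0:t]
#2=t depends on [1:t]
#3=s has no predecessor
#4=r depends on [2:t, 3:s]
#5=s depends on [4:r]
#6=s depends on [5:s]
#7=r depends on [6:s]
sources: [0:t, 3:s]
N(rest) = Σ N(rest − s) over sources s of rest; N(one piece) = 1:
  size 1 → [7]=1
  size 2 → [6,7]=1
  size 3 → [5,6,7]=1
  size 4 → [4,5,6,7]=1
  size 5 → [2,4,5,6,7]=1  [3,4,5,6,7]=1
  size 6 → [1,2,4,5,6,7]=1  [2,3,4,5,6,7]=2
  first=0(t) contributes 3
  first=3(s) contributes 1
|[w]| = 4

4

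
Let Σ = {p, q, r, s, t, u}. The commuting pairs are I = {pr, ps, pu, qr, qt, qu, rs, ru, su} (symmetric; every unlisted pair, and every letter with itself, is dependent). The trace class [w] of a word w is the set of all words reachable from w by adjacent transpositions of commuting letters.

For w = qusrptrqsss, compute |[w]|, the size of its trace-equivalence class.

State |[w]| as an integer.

drop 0:q onto floor
drop 1:u onto floor
drop 2:s onto {0:q}
drop 3:r onto floor
drop 4:p onto {0:q}
drop 5:t onto {1:u, 2:s, 3:r, 4:p}
drop 6:r onto {5:t}
drop 7:q onto {2:s, 4:p}
drop 8:s onto {5:t, 7:q}
drop 9:s onto {8:s}
drop 10:s onto {9:s}
ground layer = {0:q, 1:u, 3:r}
drop-orders for the pieces not yet dropped (sum over which currently-grounded one goes next):
  1 to go: {6} 1  {10} 1
  2 to go: {6,10} 2  {9,10} 1
  3 to go: {6,9,10} 3  {8,9,10} 1
  4 to go: {6,8,9,10} 4  {7,8,9,10} 1
  5 to go: {5,6,8,9,10} 4  {6,7,8,9,10} 5
  6 to go: {1,5,6,8,9,10} 4  {3,5,6,8,9,10} 4  {5,6,7,8,9,10} 9
  7 to go: {1,3,5,6,8,9,10} 8  {1,5,6,7,8,9,10} 13  {2,5,6,7,8,9,10} 9  {3,5,6,7,8,9,10} 13  {4,5,6,7,8,9,10} 9
  8 to go: {1,2,5,6,7,8,9,10} 22  {1,3,5,6,7,8,9,10} 34  {1,4,5,6,7,8,9,10} 22  {2,3,5,6,7,8,9,10} 22  {2,4,5,6,7,8,9,10} 18  {3,4,5,6,7,8,9,10} 22
  9 to go: {0,2,4,5,6,7,8,9,10} 18  {1,2,3,5,6,7,8,9,10} 78  {1,2,4,5,6,7,8,9,10} 62  {1,3,4,5,6,7,8,9,10} 78  {2,3,4,5,6,7,8,9,10} 62
  if 0:q drops first: 280 orders
  if 1:u drops first: 80 orders
  if 3:r drops first: 80 orders
heap linearizations: 440

440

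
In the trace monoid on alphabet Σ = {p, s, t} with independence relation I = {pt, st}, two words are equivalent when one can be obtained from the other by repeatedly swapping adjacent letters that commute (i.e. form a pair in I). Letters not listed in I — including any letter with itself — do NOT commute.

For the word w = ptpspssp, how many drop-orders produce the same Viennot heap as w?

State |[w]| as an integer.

8

piece 0:p — minimal
piece 1:t — minimal
piece 2:p rests on {0:p}
piece 3:s rests on {2:p}
piece 4:p rests on {3:s}
piece 5:s rests on {4:p}
piece 6:s rests on {5:s}
piece 7:p rests on {6:s}
minimal pieces: {0:p, 1:t}
ways to finish when only these pieces remain (= sum over removing one remaining piece with nothing left below it):
  1 left: {1}→1  {7}→1
  2 left: {1,7}→2  {6,7}→1
  3 left: {1,6,7}→3  {5,6,7}→1
  4 left: {1,5,6,7}→4  {4,5,6,7}→1
  5 left: {1,4,5,6,7}→5  {3,4,5,6,7}→1
  6 left: {1,3,4,5,6,7}→6  {2,3,4,5,6,7}→1
  placing 0:p first → 7 extensions
  placing 1:t first → 1 extensions
total linear extensions = 8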